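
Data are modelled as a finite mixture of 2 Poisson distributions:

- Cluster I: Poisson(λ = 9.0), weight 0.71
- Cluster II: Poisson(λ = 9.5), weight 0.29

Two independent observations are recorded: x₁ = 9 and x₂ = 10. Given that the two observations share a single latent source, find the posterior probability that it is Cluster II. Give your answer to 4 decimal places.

0.2956

By Bayes' theorem, P(k | x) = π_k f_k(x) / Σ_j π_j f_j(x).
Since both observations come from the same component, the likelihood for component k is f_k(x₁)·f_k(x₂).
  L_I = [e^(−9.0)·9.0^9/9! = 0.131756] × [0.11858] = 0.0156236
  L_II = [e^(−9.5)·9.5^9/9! = 0.130003] × [0.123502] = 0.0160556
Prior × likelihood for each component:
  π_I·L_I = 0.71 × 0.0156236 = 0.0110928
  π_II·L_II = 0.29 × 0.0160556 = 0.00465613
Evidence: 0.0110928 + 0.00465613 = 0.0157489
P(Cluster II | x) ≈ 0.2956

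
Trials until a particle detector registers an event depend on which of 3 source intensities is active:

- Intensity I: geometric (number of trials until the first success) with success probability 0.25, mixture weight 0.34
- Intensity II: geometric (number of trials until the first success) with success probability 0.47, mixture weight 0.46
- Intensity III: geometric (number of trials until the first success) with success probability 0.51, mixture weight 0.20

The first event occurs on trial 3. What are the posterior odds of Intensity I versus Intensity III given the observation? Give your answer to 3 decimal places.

1.952

Posterior odds = (P(Z=i) f_i(x)) / (P(Z=j) f_j(x)); the normalising sum cancels.
Geometric probabilities:
  L_I = 0.140625
  L_II = 0.132023
  L_III = 0.122451
Posterior odds = (P(Z=I)·L_I) / (P(Z=III)·L_III) = (0.34·0.140625) / (0.20·0.122451) = 0.0478125 / 0.0244902 ≈ 1.952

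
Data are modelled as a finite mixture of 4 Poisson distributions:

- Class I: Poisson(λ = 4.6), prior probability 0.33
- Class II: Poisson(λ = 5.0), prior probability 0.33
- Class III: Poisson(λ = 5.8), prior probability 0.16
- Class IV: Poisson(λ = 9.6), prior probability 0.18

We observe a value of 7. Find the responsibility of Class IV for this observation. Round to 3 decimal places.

The responsibility of component k is P(Z=k) f_k(x) divided by Σ_j P(Z=j) f_j(x).
Evaluate each component's likelihood at the observed value:
  L_I = 0.08692
  L_II = 0.104445
  L_III = 0.132635
  L_IV = 0.100981
Multiply by the mixture weights:
  P(Z=I)·L_I = 0.33 × 0.08692 = 0.0286836
  P(Z=II)·L_II = 0.33 × 0.104445 = 0.0344668
  P(Z=III)·L_III = 0.16 × 0.132635 = 0.0212216
  P(Z=IV)·L_IV = 0.18 × 0.100981 = 0.0181766
Marginal: 0.0286836 + 0.0344668 + 0.0212216 + 0.0181766 = 0.102549
Responsibility of Class IV: 0.0181766 / 0.102549 ≈ 0.177

0.177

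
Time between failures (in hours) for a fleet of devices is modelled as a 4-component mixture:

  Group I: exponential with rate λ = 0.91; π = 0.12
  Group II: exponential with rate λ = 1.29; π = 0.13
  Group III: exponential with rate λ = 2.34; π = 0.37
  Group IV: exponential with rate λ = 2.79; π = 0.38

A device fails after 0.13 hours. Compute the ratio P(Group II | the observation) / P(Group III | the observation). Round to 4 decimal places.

0.2220

Posterior odds = (P(Z=i) f_i(x)) / (P(Z=j) f_j(x)); the normalising sum cancels.
Component likelihoods at x = 0.13 hours:
  L_I = 0.808471
  L_II = 1.09083
  L_III = 1.72625
  L_IV = 1.94127
Odds = (0.13/0.37) × (1.09083/1.72625) = 0.351351 × 0.63191 ≈ 0.2220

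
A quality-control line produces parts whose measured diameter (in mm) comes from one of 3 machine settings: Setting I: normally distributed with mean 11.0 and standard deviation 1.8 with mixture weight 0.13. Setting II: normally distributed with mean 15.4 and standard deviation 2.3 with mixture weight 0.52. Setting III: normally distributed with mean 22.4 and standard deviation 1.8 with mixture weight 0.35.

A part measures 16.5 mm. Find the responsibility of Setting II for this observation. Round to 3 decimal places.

The responsibility of component k is π_k f_k(x) divided by Σ_j π_j f_j(x).
Component likelihoods at x = 16.5 mm:
  f_I = 0.00208094
  f_II = 0.154708
  f_III = 0.00102954
Prior × likelihood for each component:
  π_I·f_I = 0.13 × 0.00208094 = 0.000270522
  π_II·f_II = 0.52 × 0.154708 = 0.0804483
  π_III·f_III = 0.35 × 0.00102954 = 0.000360341
Sum: 0.000270522 + 0.0804483 + 0.000360341 = 0.0810791
P(Setting II | the observation) ≈ 0.992

0.992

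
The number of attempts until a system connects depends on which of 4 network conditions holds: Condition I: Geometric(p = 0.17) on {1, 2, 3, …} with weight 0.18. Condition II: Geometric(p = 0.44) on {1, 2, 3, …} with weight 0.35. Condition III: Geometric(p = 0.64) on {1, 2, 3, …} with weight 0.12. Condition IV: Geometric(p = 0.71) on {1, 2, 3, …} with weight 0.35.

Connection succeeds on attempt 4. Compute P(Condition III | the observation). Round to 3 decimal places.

Apply Bayes' rule: the posterior for each component is proportional to its prior times its likelihood at x.
Geometric probabilities:
  L_I = 0.17·(1−0.17)^3 = 0.17·0.571787 = 0.0972038
  L_II = 0.44·(1−0.44)^3 = 0.44·0.175616 = 0.077271
  L_III = 0.64·(1−0.64)^3 = 0.64·0.046656 = 0.0298598
  L_IV = 0.71·(1−0.71)^3 = 0.71·0.024389 = 0.0173162
Prior × likelihood for each component:
  w_I·L_I = 0.18 × 0.0972038 = 0.0174967
  w_II·L_II = 0.35 × 0.077271 = 0.0270449
  w_III·L_III = 0.12 × 0.0298598 = 0.00358318
  w_IV·L_IV = 0.35 × 0.0173162 = 0.00606067
Normaliser: 0.0174967 + 0.0270449 + 0.00358318 + 0.00606067 = 0.0541854
P(Condition III | data) ≈ 0.066

0.066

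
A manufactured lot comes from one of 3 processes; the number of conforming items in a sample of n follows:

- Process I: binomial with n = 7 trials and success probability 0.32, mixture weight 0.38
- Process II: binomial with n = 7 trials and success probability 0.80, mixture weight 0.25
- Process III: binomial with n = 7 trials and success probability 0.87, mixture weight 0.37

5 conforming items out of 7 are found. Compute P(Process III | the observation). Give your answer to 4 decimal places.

Posterior ∝ prior × likelihood, so P(k | x) ∝ w_k f_k(x); normalise over all components.
Binomial probabilities:
  p_I = 0.0325827
  p_II = 0.275251
  p_III = 0.17689
Prior × likelihood for each component:
  w_I·p_I = 0.38 × 0.0325827 = 0.0123814
  w_II·p_II = 0.25 × 0.275251 = 0.0688128
  w_III·p_III = 0.37 × 0.17689 = 0.0654491
Sum: 0.0123814 + 0.0688128 + 0.0654491 = 0.146643
P(Process III | x) = 0.0654491 / 0.146643 ≈ 0.4463

0.4463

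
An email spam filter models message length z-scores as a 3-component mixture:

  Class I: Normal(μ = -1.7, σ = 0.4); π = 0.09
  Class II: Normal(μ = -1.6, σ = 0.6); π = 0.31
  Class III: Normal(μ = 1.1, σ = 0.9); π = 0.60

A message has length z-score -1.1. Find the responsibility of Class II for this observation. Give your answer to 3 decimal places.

0.774

By Bayes' theorem, P(k | x) = π_k f_k(x) / Σ_j π_j f_j(x).
Evaluate each component's likelihood at the observed value:
  f_I = (1/(0.4·√(2π)))·exp(−(-1.1−-1.7)²/(2·0.4²)) = 0.997356·exp(-1.12500) = 0.323794
  f_II = (1/(0.6·√(2π)))·exp(−(-1.1−-1.6)²/(2·0.6²)) = 0.664904·exp(-0.34722) = 0.469853
  f_III = (1/(0.9·√(2π)))·exp(−(-1.1−1.1)²/(2·0.9²)) = 0.443269·exp(-2.98765) = 0.0223432
Weight by the priors:
  π_I·f_I = 0.09 × 0.323794 = 0.0291415
  π_II·f_II = 0.31 × 0.469853 = 0.145654
  π_III·f_III = 0.60 × 0.0223432 = 0.0134059
Marginal: 0.0291415 + 0.145654 + 0.0134059 = 0.188202
So the posterior for Class II is 0.145654 / 0.188202 ≈ 0.774.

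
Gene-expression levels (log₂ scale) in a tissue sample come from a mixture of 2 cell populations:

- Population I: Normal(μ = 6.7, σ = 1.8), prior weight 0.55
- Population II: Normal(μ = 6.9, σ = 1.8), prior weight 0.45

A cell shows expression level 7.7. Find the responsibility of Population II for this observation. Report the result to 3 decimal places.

By Bayes' theorem, P(k | x) = π_k f_k(x) / Σ_j π_j f_j(x).
Evaluate each component's likelihood at the observed value:
  p_I = 0.18994
  p_II = 0.200791
Unnormalised posteriors:
  π_I·p_I = 0.55 × 0.18994 = 0.104467
  π_II·p_II = 0.45 × 0.200791 = 0.090356
Evidence: 0.104467 + 0.090356 = 0.194823
P(Population II | the observation) ≈ 0.464

0.464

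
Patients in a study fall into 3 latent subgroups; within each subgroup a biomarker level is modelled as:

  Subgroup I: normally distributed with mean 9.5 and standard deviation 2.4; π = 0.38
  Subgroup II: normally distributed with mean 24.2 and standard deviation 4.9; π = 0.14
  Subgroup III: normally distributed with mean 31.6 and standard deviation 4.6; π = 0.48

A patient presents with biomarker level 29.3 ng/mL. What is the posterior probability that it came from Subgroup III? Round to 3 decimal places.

0.847

Apply Bayes' rule: the posterior for each component is proportional to its prior times its likelihood at x.
Evaluate each component's likelihood at the observed value:
  f_I = (1/(2.4·√(2π)))·exp(−(29.3−9.5)²/(2·2.4²)) = 0.166226·exp(-34.03125) = 2.76131e-16
  f_II = (1/(4.9·√(2π)))·exp(−(29.3−24.2)²/(2·4.9²)) = 0.081417·exp(-0.54165) = 0.0473673
  f_III = (1/(4.6·√(2π)))·exp(−(29.3−31.6)²/(2·4.6²)) = 0.086727·exp(-0.12500) = 0.0765359
Multiply by the mixture weights:
  π_I·f_I = 0.38 × 2.76131e-16 = 1.0493e-16
  π_II·f_II = 0.14 × 0.0473673 = 0.00663142
  π_III·f_III = 0.48 × 0.0765359 = 0.0367373
Evidence: 1.0493e-16 + 0.00663142 + 0.0367373 = 0.0433687
P(Subgroup III | x) ≈ 0.847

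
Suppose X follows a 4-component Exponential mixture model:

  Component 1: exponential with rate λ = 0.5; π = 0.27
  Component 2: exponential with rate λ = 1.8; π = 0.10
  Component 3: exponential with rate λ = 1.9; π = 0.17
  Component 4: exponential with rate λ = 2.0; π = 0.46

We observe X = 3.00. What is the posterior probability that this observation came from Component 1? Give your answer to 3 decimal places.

0.878

Posterior ∝ prior × likelihood, so P(k | x) ∝ w_k f_k(x); normalise over all components.
Exponential densities:
  f_1 = 0.5·e^(−0.5·3.00) = 0.5·e^(−1.5000) = 0.111565
  f_2 = 1.8·e^(−1.8·3.00) = 1.8·e^(−5.4000) = 0.00812985
  f_3 = 1.9·e^(−1.9·3.00) = 1.9·e^(−5.7000) = 0.00635733
  f_4 = 2.0·e^(−2.0·3.00) = 2.0·e^(−6.0000) = 0.0049575
Prior × likelihood for each component:
  w_1·f_1 = 0.27 × 0.111565 = 0.0301226
  w_2·f_2 = 0.10 × 0.00812985 = 0.000812985
  w_3·f_3 = 0.17 × 0.00635733 = 0.00108075
  w_4·f_4 = 0.46 × 0.0049575 = 0.00228045
Denominator: 0.0301226 + 0.000812985 + 0.00108075 + 0.00228045 = 0.0342968
So the posterior for Component 1 is 0.0301226 / 0.0342968 ≈ 0.878.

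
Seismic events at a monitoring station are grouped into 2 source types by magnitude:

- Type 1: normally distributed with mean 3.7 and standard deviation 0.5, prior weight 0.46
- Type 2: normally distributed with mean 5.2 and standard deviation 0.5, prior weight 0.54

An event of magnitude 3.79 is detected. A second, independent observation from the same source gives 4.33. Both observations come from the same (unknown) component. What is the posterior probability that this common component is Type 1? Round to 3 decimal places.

0.989

P(component k | x) = π_k·f_k(x) / marginal(x), where marginal(x) = Σ_j π_j·f_j(x).
Since both observations come from the same component, the likelihood for component k is f_k(x₁)·f_k(x₂).
  p_1 = [(1/(0.5·√(2π)))·exp(−(3.79−3.7)²/(2·0.5²)) = 0.797885·exp(-0.01620) = 0.785063] × [0.360742] = 0.283205
  p_2 = [(1/(0.5·√(2π)))·exp(−(3.79−5.2)²/(2·0.5²)) = 0.797885·exp(-3.97620) = 0.0149657] × [0.175592] = 0.00262787
Multiply by the mixture weights:
  π_1·p_1 = 0.46 × 0.283205 = 0.130275
  π_2·p_2 = 0.54 × 0.00262787 = 0.00141905
Sum: 0.130275 + 0.00141905 = 0.131694
So the posterior for Type 1 is 0.130275 / 0.131694 ≈ 0.989.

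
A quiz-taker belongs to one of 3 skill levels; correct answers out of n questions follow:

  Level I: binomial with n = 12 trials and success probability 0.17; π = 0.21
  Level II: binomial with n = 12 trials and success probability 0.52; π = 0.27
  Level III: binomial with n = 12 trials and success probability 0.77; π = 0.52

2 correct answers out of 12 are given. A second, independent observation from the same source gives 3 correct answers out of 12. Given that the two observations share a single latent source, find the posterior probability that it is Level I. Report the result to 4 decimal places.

0.9897

Apply Bayes' rule: the posterior for each component is proportional to its prior times its likelihood at x.
Since both observations come from the same component, the likelihood for component k is f_k(x₁)·f_k(x₂).
  p_I = [C(12,2)·0.17^2·0.83^10 = 66·0.0289·0.15516 = 0.295953] × [0.202056] = 0.0597991
  p_II = [C(12,2)·0.52^2·0.48^10 = 66·0.2704·0.000649251 = 0.0115868] × [0.0418412] = 0.000484805
  p_III = [C(12,2)·0.77^2·0.23^10 = 66·0.5929·4.14265e-07 = 1.62108e-05] × [0.000180903] = 2.93257e-09
Multiply by the mixture weights:
  π_I·p_I = 0.21 × 0.0597991 = 0.0125578
  π_II·p_II = 0.27 × 0.000484805 = 0.000130897
  π_III·p_III = 0.52 × 2.93257e-09 = 1.52494e-09
Sum: 0.0125578 + 0.000130897 + 1.52494e-09 = 0.0126887
So the posterior for Level I is 0.0125578 / 0.0126887 ≈ 0.9897.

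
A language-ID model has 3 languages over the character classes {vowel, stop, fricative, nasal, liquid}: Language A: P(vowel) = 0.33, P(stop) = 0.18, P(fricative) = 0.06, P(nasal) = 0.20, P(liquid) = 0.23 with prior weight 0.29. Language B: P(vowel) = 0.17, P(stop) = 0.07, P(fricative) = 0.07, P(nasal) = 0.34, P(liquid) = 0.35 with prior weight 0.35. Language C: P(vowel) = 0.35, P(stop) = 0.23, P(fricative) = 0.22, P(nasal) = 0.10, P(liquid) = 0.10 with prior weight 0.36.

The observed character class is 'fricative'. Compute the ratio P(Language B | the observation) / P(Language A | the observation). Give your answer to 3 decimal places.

The posterior odds equal the prior odds times the likelihood ratio: (π_i/π_j)·(f_i(x)/f_j(x)).
Evaluate each component's likelihood at the observed value:
  f_A = 0.06
  f_B = 0.07
  f_C = 0.22
Posterior odds = (π_B·f_B) / (π_A·f_A) = (0.35·0.07) / (0.29·0.06) = 0.0245 / 0.0174 ≈ 1.408

1.408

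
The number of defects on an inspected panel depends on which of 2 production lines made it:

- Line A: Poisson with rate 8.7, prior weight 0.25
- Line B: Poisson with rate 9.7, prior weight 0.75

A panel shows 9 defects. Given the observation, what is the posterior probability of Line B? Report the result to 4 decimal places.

Posterior ∝ prior × likelihood, so P(k | x) ∝ π_k f_k(x); normalise over all components.
Evaluate each component's likelihood at the observed value:
  L_A = 0.131084
  L_B = 0.128388
Unnormalised posteriors:
  π_A·L_A = 0.25 × 0.131084 = 0.0327709
  π_B·L_B = 0.75 × 0.128388 = 0.0962914
Evidence: 0.0327709 + 0.0962914 = 0.129062
So the posterior for Line B is 0.0962914 / 0.129062 ≈ 0.7461.

0.7461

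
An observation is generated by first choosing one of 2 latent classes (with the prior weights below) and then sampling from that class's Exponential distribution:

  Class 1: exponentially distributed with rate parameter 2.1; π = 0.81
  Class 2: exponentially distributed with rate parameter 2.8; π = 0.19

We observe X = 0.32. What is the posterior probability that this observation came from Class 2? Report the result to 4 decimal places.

0.2000

P(component k | x) = P(Z=k)·f_k(x) / marginal(x), where marginal(x) = Σ_j P(Z=j)·f_j(x).
Exponential densities:
  f_1 = 1.07244
  f_2 = 1.14296
Prior × likelihood for each component:
  P(Z=1)·f_1 = 0.81 × 1.07244 = 0.868677
  P(Z=2)·f_2 = 0.19 × 1.14296 = 0.217162
Sum: 0.868677 + 0.217162 = 1.08584
P(Class 2 | 0.32) = 0.217162 / 1.08584 ≈ 0.2000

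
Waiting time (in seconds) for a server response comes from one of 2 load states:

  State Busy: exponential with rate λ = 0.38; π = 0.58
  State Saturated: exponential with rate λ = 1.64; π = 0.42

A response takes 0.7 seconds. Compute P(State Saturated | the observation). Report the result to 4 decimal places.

0.5640

P(component k | x) = π_k·f_k(x) / marginal(x), where marginal(x) = Σ_j π_j·f_j(x).
Component likelihoods at x = 0.7 seconds:
  p_Busy = 0.38·e^(−0.38·0.7) = 0.38·e^(−0.2660) = 0.291247
  p_Saturated = 1.64·e^(−1.64·0.7) = 1.64·e^(−1.1480) = 0.520324
Multiply by the mixture weights:
  π_Busy·p_Busy = 0.58 × 0.291247 = 0.168923
  π_Saturated·p_Saturated = 0.42 × 0.520324 = 0.218536
Denominator: 0.168923 + 0.218536 = 0.387459
P(State Saturated | data) = 0.218536 / 0.387459 ≈ 0.5640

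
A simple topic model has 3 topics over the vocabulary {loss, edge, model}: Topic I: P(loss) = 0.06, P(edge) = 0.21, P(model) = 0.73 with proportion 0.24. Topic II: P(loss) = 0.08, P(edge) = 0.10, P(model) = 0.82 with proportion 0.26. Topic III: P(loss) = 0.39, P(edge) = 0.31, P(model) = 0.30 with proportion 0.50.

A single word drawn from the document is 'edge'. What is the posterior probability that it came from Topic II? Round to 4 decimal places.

The responsibility of component k is P(Z=k) f_k(x) divided by Σ_j P(Z=j) f_j(x).
Categorical probabilities:
  f_I = P(edge | comp) = 0.21
  f_II = P(edge | comp) = 0.10
  f_III = P(edge | comp) = 0.31
Multiply by the mixture weights:
  P(Z=I)·f_I = 0.24 × 0.21 = 0.0504
  P(Z=II)·f_II = 0.26 × 0.1 = 0.026
  P(Z=III)·f_III = 0.50 × 0.31 = 0.155
Normaliser: 0.0504 + 0.026 + 0.155 = 0.2314
So the posterior for Topic II is 0.026 / 0.2314 ≈ 0.1124.

0.1124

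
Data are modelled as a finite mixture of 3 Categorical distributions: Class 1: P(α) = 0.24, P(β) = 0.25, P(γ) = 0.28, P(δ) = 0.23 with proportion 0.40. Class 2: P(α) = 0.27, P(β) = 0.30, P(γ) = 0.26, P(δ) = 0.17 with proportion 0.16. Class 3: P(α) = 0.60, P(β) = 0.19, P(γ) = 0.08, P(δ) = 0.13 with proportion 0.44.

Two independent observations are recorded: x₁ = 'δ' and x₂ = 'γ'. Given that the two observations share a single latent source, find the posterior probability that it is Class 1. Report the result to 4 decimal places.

0.6886

Apply Bayes' rule: the posterior for each component is proportional to its prior times its likelihood at x.
Since both observations come from the same component, the likelihood for component k is f_k(x₁)·f_k(x₂).
  L_1 = [P(δ | comp) = 0.23] × [0.28] = 0.0644
  L_2 = [P(δ | comp) = 0.17] × [0.26] = 0.0442
  L_3 = [P(δ | comp) = 0.13] × [0.08] = 0.0104
Multiply by the mixture weights:
  w_1·L_1 = 0.40 × 0.0644 = 0.02576
  w_2·L_2 = 0.16 × 0.0442 = 0.007072
  w_3·L_3 = 0.44 × 0.0104 = 0.004576
Sum: 0.02576 + 0.007072 + 0.004576 = 0.037408
P(Class 1 | x₁, x₂) = 0.02576 / 0.037408 ≈ 0.6886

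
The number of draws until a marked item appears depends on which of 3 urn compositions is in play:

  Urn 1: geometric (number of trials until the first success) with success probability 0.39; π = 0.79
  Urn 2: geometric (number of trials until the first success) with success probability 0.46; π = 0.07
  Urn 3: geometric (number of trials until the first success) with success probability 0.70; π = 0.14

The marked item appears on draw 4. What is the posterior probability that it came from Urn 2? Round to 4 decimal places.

Posterior ∝ prior × likelihood, so P(k | x) ∝ w_k f_k(x); normalise over all components.
Component likelihoods at x = 4:
  f_1 = 0.39·(1−0.39)^3 = 0.39·0.226981 = 0.0885226
  f_2 = 0.46·(1−0.46)^3 = 0.46·0.157464 = 0.0724334
  f_3 = 0.70·(1−0.70)^3 = 0.70·0.027 = 0.0189
Multiply by the mixture weights:
  w_1·f_1 = 0.79 × 0.0885226 = 0.0699328
  w_2·f_2 = 0.07 × 0.0724334 = 0.00507034
  w_3·f_3 = 0.14 × 0.0189 = 0.002646
Sum: 0.0699328 + 0.00507034 + 0.002646 = 0.0776492
P(Urn 2 | 4) ≈ 0.0653

0.0653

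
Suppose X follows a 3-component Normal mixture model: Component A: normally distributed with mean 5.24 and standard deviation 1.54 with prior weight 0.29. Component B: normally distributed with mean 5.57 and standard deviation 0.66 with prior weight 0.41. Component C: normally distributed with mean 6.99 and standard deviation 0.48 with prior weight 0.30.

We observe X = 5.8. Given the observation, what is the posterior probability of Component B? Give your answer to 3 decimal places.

Posterior ∝ prior × likelihood, so P(k | x) ∝ w_k f_k(x); normalise over all components.
Normal densities:
  L_A = (1/(1.54·√(2π)))·exp(−(5.8−5.24)²/(2·1.54²)) = 0.259053·exp(-0.06612) = 0.24248
  L_B = (1/(0.66·√(2π)))·exp(−(5.8−5.57)²/(2·0.66²)) = 0.604458·exp(-0.06072) = 0.568847
  L_C = (1/(0.48·√(2π)))·exp(−(5.8−6.99)²/(2·0.48²)) = 0.831130·exp(-3.07313) = 0.0384613
Unnormalised posteriors:
  w_A·L_A = 0.29 × 0.24248 = 0.0703192
  w_B·L_B = 0.41 × 0.568847 = 0.233227
  w_C·L_C = 0.30 × 0.0384613 = 0.0115384
Marginal: 0.0703192 + 0.233227 + 0.0115384 = 0.315085
So the posterior for Component B is 0.233227 / 0.315085 ≈ 0.740.

0.740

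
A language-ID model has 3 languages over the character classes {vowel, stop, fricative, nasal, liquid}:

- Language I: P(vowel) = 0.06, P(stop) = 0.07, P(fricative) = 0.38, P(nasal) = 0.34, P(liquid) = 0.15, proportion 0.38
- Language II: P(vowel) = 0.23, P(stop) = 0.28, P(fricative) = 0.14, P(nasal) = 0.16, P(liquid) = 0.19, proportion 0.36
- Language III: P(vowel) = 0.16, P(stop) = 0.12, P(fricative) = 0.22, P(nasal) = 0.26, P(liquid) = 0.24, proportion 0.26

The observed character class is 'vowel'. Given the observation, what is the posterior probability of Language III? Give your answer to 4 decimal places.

Apply Bayes' rule: the posterior for each component is proportional to its prior times its likelihood at x.
Evaluate each component's likelihood at the observed value:
  f_I = 0.06
  f_II = 0.23
  f_III = 0.16
Weight by the priors:
  w_I·f_I = 0.38 × 0.06 = 0.0228
  w_II·f_II = 0.36 × 0.23 = 0.0828
  w_III·f_III = 0.26 × 0.16 = 0.0416
Denominator: 0.0228 + 0.0828 + 0.0416 = 0.1472
Responsibility of Language III: 0.0416 / 0.1472 ≈ 0.2826

0.2826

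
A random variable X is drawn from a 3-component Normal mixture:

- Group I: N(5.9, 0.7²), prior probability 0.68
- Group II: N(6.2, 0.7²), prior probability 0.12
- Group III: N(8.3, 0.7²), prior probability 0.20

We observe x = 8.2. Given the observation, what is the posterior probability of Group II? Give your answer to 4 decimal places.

The responsibility of component k is P(Z=k) f_k(x) divided by Σ_j P(Z=j) f_j(x).
Normal densities:
  f_I = (1/(0.7·√(2π)))·exp(−(8.2−5.9)²/(2·0.7²)) = 0.569918·exp(-5.39796) = 0.00257934
  f_II = (1/(0.7·√(2π)))·exp(−(8.2−6.2)²/(2·0.7²)) = 0.569918·exp(-4.08163) = 0.00962014
  f_III = (1/(0.7·√(2π)))·exp(−(8.2−8.3)²/(2·0.7²)) = 0.569918·exp(-0.01020) = 0.564132
Multiply by the mixture weights:
  P(Z=I)·f_I = 0.68 × 0.00257934 = 0.00175395
  P(Z=II)·f_II = 0.12 × 0.00962014 = 0.00115442
  P(Z=III)·f_III = 0.20 × 0.564132 = 0.112826
Evidence: 0.00175395 + 0.00115442 + 0.112826 = 0.115735
Responsibility of Group II: 0.00115442 / 0.115735 ≈ 0.0100

0.0100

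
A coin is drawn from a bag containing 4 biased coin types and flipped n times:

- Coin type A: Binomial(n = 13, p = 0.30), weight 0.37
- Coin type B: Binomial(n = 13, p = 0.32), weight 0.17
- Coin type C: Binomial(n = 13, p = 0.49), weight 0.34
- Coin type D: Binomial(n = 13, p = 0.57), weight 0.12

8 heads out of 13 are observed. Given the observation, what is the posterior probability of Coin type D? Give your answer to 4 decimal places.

0.3004

Apply Bayes' rule: the posterior for each component is proportional to its prior times its likelihood at x.
Evaluate each component's likelihood at the observed value:
  p_A = 0.0141918
  p_B = 0.0205742
  p_C = 0.14757
  p_D = 0.210824
Prior × likelihood for each component:
  π_A·p_A = 0.37 × 0.0141918 = 0.00525098
  π_B·p_B = 0.17 × 0.0205742 = 0.00349761
  π_C·p_C = 0.34 × 0.14757 = 0.0501738
  π_D·p_D = 0.12 × 0.210824 = 0.0252989
Sum: 0.00525098 + 0.00349761 + 0.0501738 + 0.0252989 = 0.0842213
Responsibility of Coin type D: 0.0252989 / 0.0842213 ≈ 0.3004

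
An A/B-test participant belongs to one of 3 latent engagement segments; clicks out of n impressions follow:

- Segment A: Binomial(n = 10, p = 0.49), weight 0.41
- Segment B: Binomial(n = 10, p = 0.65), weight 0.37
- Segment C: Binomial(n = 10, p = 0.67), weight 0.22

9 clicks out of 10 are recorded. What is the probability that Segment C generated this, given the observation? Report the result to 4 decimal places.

P(component k | x) = π_k·f_k(x) / marginal(x), where marginal(x) = Σ_j π_j·f_j(x).
Component likelihoods at x = 9 clicks out of 10:
  L_A = C(10,9)·0.49^9·0.51^1 = 10·0.00162841·0.51 = 0.00830491
  L_B = C(10,9)·0.65^9·0.35^1 = 10·0.0207119·0.35 = 0.0724917
  L_C = C(10,9)·0.67^9·0.33^1 = 10·0.0272065·0.33 = 0.0897816
Prior × likelihood for each component:
  π_A·L_A = 0.41 × 0.00830491 = 0.00340501
  π_B·L_B = 0.37 × 0.0724917 = 0.0268219
  π_C·L_C = 0.22 × 0.0897816 = 0.0197519
Marginal: 0.00340501 + 0.0268219 + 0.0197519 = 0.0499789
P(Segment C | data) ≈ 0.3952

0.3952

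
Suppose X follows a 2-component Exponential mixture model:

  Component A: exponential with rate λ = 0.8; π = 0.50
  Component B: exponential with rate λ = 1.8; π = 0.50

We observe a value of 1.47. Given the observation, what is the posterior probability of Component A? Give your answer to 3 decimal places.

Posterior ∝ prior × likelihood, so P(k | x) ∝ π_k f_k(x); normalise over all components.
Exponential densities:
  L_A = 0.246808
  L_B = 0.127682
Multiply by the mixture weights:
  π_A·L_A = 0.50 × 0.246808 = 0.123404
  π_B·L_B = 0.50 × 0.127682 = 0.0638409
Evidence: 0.123404 + 0.0638409 = 0.187245
So the posterior for Component A is 0.123404 / 0.187245 ≈ 0.659.

0.659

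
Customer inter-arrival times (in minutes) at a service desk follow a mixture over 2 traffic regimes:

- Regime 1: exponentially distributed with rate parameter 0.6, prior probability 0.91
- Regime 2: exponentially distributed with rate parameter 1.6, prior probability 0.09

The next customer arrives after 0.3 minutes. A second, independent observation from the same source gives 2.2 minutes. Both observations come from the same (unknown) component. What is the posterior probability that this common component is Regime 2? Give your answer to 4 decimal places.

The responsibility of component k is π_k f_k(x) divided by Σ_j π_j f_j(x).
Since both observations come from the same component, the likelihood for component k is f_k(x₁)·f_k(x₂).
  p_1 = [0.501162] × [0.160281] = 0.0803269
  p_2 = [0.990053] × [0.0473591] = 0.046888
Unnormalised posteriors:
  π_1·p_1 = 0.91 × 0.0803269 = 0.0730974
  π_2·p_2 = 0.09 × 0.046888 = 0.00421992
Marginal: 0.0730974 + 0.00421992 = 0.0773174
So the posterior for Regime 2 is 0.00421992 / 0.0773174 ≈ 0.0546.

0.0546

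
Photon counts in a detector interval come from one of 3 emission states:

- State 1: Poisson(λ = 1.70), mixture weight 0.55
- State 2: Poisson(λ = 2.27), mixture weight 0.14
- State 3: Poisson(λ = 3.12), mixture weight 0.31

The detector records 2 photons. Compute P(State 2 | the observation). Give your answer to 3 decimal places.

0.150

The responsibility of component k is π_k f_k(x) divided by Σ_j π_j f_j(x).
Poisson probabilities:
  p_1 = 0.263978
  p_2 = 0.266179
  p_3 = 0.214922
Multiply by the mixture weights:
  π_1·p_1 = 0.55 × 0.263978 = 0.145188
  π_2·p_2 = 0.14 × 0.266179 = 0.037265
  π_3·p_3 = 0.31 × 0.214922 = 0.0666257
Evidence: 0.145188 + 0.037265 + 0.0666257 = 0.249078
So the posterior for State 2 is 0.037265 / 0.249078 ≈ 0.150.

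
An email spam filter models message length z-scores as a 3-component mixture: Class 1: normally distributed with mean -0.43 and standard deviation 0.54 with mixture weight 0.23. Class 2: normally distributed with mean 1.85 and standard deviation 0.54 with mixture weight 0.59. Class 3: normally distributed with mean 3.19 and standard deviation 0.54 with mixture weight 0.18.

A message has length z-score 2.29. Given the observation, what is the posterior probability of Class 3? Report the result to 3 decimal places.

0.096

By Bayes' theorem, P(k | x) = π_k f_k(x) / Σ_j π_j f_j(x).
Component likelihoods at x = 2.29:
  f_1 = (1/(0.54·√(2π)))·exp(−(2.29−-0.43)²/(2·0.54²)) = 0.738782·exp(-12.68587) = 2.28619e-06
  f_2 = (1/(0.54·√(2π)))·exp(−(2.29−1.85)²/(2·0.54²)) = 0.738782·exp(-0.33196) = 0.530087
  f_3 = (1/(0.54·√(2π)))·exp(−(2.29−3.19)²/(2·0.54²)) = 0.738782·exp(-1.38889) = 0.184217
Prior × likelihood for each component:
  π_1·f_1 = 0.23 × 2.28619e-06 = 5.25824e-07
  π_2·f_2 = 0.59 × 0.530087 = 0.312751
  π_3·f_3 = 0.18 × 0.184217 = 0.033159
Normaliser: 5.25824e-07 + 0.312751 + 0.033159 = 0.345911
Responsibility of Class 3: 0.033159 / 0.345911 ≈ 0.096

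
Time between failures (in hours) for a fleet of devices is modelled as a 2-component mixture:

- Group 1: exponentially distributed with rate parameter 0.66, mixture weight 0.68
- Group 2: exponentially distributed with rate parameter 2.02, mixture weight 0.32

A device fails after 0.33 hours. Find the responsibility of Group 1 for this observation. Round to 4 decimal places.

0.5210

By Bayes' theorem, P(k | x) = π_k f_k(x) / Σ_j π_j f_j(x).
Component likelihoods at x = 0.33 hours:
  f_1 = 0.66·e^(−0.66·0.33) = 0.66·e^(−0.2178) = 0.530829
  f_2 = 2.02·e^(−2.02·0.33) = 2.02·e^(−0.6666) = 1.03717
Weight by the priors:
  π_1·f_1 = 0.68 × 0.530829 = 0.360964
  π_2·f_2 = 0.32 × 1.03717 = 0.331895
Evidence: 0.360964 + 0.331895 = 0.692859
P(Group 1 | x) = 0.360964 / 0.692859 ≈ 0.5210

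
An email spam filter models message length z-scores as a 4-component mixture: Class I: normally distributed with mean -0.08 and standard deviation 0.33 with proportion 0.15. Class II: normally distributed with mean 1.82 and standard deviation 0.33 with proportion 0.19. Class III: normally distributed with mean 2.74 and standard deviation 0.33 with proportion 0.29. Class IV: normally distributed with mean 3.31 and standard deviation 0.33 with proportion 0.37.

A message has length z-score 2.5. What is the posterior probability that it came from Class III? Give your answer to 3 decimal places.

P(component k | x) = π_k·f_k(x) / marginal(x), where marginal(x) = Σ_j π_j·f_j(x).
Evaluate each component's likelihood at the observed value:
  L_I = (1/(0.33·√(2π)))·exp(−(2.5−-0.08)²/(2·0.33²)) = 1.208916·exp(-30.56198) = 6.44904e-14
  L_II = (1/(0.33·√(2π)))·exp(−(2.5−1.82)²/(2·0.33²)) = 1.208916·exp(-2.12305) = 0.144666
  L_III = (1/(0.33·√(2π)))·exp(−(2.5−2.74)²/(2·0.33²)) = 1.208916·exp(-0.26446) = 0.927986
  L_IV = (1/(0.33·√(2π)))·exp(−(2.5−3.31)²/(2·0.33²)) = 1.208916·exp(-3.01240) = 0.0594469
Prior × likelihood for each component:
  π_I·L_I = 0.15 × 6.44904e-14 = 9.67357e-15
  π_II·L_II = 0.19 × 0.144666 = 0.0274866
  π_III·L_III = 0.29 × 0.927986 = 0.269116
  π_IV·L_IV = 0.37 × 0.0594469 = 0.0219953
Sum: 9.67357e-15 + 0.0274866 + 0.269116 + 0.0219953 = 0.318598
So the posterior for Class III is 0.269116 / 0.318598 ≈ 0.845.

0.845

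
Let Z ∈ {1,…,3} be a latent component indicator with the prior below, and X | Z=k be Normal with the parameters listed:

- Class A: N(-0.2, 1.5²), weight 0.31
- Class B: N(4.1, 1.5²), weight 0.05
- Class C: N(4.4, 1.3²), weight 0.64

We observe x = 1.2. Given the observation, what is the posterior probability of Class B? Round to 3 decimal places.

Apply Bayes' rule: the posterior for each component is proportional to its prior times its likelihood at x.
Evaluate each component's likelihood at the observed value:
  p_A = (1/(1.5·√(2π)))·exp(−(1.2−-0.2)²/(2·1.5²)) = 0.265962·exp(-0.43556) = 0.172052
  p_B = (1/(1.5·√(2π)))·exp(−(1.2−4.1)²/(2·1.5²)) = 0.265962·exp(-1.86889) = 0.0410365
  p_C = (1/(1.3·√(2π)))·exp(−(1.2−4.4)²/(2·1.3²)) = 0.306879·exp(-3.02959) = 0.0148332
Prior × likelihood for each component:
  π_A·p_A = 0.31 × 0.172052 = 0.0533361
  π_B·p_B = 0.05 × 0.0410365 = 0.00205183
  π_C·p_C = 0.64 × 0.0148332 = 0.00949324
Denominator: 0.0533361 + 0.00205183 + 0.00949324 = 0.0648811
P(Class B | the observation) = 0.00205183 / 0.0648811 ≈ 0.032

0.032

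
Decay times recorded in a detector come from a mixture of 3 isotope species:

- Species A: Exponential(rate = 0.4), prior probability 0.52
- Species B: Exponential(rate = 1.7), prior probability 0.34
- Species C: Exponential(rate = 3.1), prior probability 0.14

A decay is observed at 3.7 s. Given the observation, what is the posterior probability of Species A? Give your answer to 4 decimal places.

Apply Bayes' rule: the posterior for each component is proportional to its prior times its likelihood at x.
Evaluate each component's likelihood at the observed value:
  L_A = 0.4·e^(−0.4·3.7) = 0.4·e^(−1.4800) = 0.0910551
  L_B = 1.7·e^(−1.7·3.7) = 1.7·e^(−6.2900) = 0.00315309
  L_C = 3.1·e^(−3.1·3.7) = 3.1·e^(−11.4700) = 3.23597e-05
Multiply by the mixture weights:
  w_A·L_A = 0.52 × 0.0910551 = 0.0473486
  w_B·L_B = 0.34 × 0.00315309 = 0.00107205
  w_C·L_C = 0.14 × 3.23597e-05 = 4.53035e-06
Evidence: 0.0473486 + 0.00107205 + 4.53035e-06 = 0.0484252
Responsibility of Species A: 0.0473486 / 0.0484252 ≈ 0.9778

0.9778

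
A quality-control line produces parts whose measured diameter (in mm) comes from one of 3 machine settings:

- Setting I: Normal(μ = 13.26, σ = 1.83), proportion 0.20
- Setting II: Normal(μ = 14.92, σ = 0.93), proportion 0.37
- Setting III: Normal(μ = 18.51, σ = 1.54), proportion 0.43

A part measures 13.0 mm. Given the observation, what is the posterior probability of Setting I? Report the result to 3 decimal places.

0.694

P(component k | x) = P(Z=k)·f_k(x) / marginal(x), where marginal(x) = Σ_j P(Z=j)·f_j(x).
Evaluate each component's likelihood at the observed value:
  p_I = 0.215812
  p_II = 0.0509209
  p_III = 0.000430104
Unnormalised posteriors:
  P(Z=I)·p_I = 0.20 × 0.215812 = 0.0431624
  P(Z=II)·p_II = 0.37 × 0.0509209 = 0.0188407
  P(Z=III)·p_III = 0.43 × 0.000430104 = 0.000184945
Denominator: 0.0431624 + 0.0188407 + 0.000184945 = 0.0621881
P(Setting I | the observation) ≈ 0.694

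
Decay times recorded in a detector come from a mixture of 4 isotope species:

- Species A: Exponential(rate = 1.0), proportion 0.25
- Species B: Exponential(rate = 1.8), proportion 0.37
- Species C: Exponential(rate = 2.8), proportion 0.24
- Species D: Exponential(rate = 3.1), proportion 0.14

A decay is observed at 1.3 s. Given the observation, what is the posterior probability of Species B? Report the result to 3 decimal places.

The responsibility of component k is w_k f_k(x) divided by Σ_j w_j f_j(x).
Component likelihoods at x = 1.3 s:
  p_A = 1.0·e^(−1.0·1.3) = 1.0·e^(−1.3000) = 0.272532
  p_B = 1.8·e^(−1.8·1.3) = 1.8·e^(−2.3400) = 0.17339
  p_C = 2.8·e^(−2.8·1.3) = 2.8·e^(−3.6400) = 0.0735066
  p_D = 3.1·e^(−3.1·1.3) = 3.1·e^(−4.0300) = 0.0551004
Unnormalised posteriors:
  w_A·p_A = 0.25 × 0.272532 = 0.0681329
  w_B·p_B = 0.37 × 0.17339 = 0.0641542
  w_C·p_C = 0.24 × 0.0735066 = 0.0176416
  w_D·p_D = 0.14 × 0.0551004 = 0.00771406
Normaliser: 0.0681329 + 0.0641542 + 0.0176416 + 0.00771406 = 0.157643
Responsibility of Species B: 0.0641542 / 0.157643 ≈ 0.407

0.407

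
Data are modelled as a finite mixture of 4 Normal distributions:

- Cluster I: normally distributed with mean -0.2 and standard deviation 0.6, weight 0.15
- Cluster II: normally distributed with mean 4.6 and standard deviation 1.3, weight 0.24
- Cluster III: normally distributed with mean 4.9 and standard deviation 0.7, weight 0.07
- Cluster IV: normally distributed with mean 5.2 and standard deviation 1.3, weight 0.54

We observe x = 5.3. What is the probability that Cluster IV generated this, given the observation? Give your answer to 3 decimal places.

0.629

By Bayes' theorem, P(k | x) = π_k f_k(x) / Σ_j π_j f_j(x).
Evaluate each component's likelihood at the observed value:
  f_I = (1/(0.6·√(2π)))·exp(−(5.3−-0.2)²/(2·0.6²)) = 0.664904·exp(-42.01389) = 3.77015e-19
  f_II = (1/(1.3·√(2π)))·exp(−(5.3−4.6)²/(2·1.3²)) = 0.306879·exp(-0.14497) = 0.265465
  f_III = (1/(0.7·√(2π)))·exp(−(5.3−4.9)²/(2·0.7²)) = 0.569918·exp(-0.16327) = 0.484068
  f_IV = (1/(1.3·√(2π)))·exp(−(5.3−5.2)²/(2·1.3²)) = 0.306879·exp(-0.00296) = 0.305972
Weight by the priors:
  π_I·f_I = 0.15 × 3.77015e-19 = 5.65523e-20
  π_II·f_II = 0.24 × 0.265465 = 0.0637115
  π_III·f_III = 0.07 × 0.484068 = 0.0338848
  π_IV·f_IV = 0.54 × 0.305972 = 0.165225
Sum: 5.65523e-20 + 0.0637115 + 0.0338848 + 0.165225 = 0.262821
P(Cluster IV | 5.3) = 0.165225 / 0.262821 ≈ 0.629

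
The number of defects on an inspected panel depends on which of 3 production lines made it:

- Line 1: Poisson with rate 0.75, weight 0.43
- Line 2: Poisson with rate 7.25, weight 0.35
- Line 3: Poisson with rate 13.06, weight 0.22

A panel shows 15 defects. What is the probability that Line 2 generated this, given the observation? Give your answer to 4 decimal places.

0.0722

P(component k | x) = π_k·f_k(x) / marginal(x), where marginal(x) = Σ_j π_j·f_j(x).
Poisson probabilities:
  p_1 = 4.82724e-15
  p_2 = 0.00436451
  p_3 = 0.0892816
Multiply by the mixture weights:
  π_1·p_1 = 0.43 × 4.82724e-15 = 2.07571e-15
  π_2·p_2 = 0.35 × 0.00436451 = 0.00152758
  π_3·p_3 = 0.22 × 0.0892816 = 0.019642
Evidence: 2.07571e-15 + 0.00152758 + 0.019642 = 0.0211695
So the posterior for Line 2 is 0.00152758 / 0.0211695 ≈ 0.0722.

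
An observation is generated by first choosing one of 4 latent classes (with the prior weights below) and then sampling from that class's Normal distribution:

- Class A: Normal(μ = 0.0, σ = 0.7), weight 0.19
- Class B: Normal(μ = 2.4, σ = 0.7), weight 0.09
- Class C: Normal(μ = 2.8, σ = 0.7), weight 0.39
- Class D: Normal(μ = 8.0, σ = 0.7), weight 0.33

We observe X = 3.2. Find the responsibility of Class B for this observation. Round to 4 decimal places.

Apply Bayes' rule: the posterior for each component is proportional to its prior times its likelihood at x.
Evaluate each component's likelihood at the observed value:
  L_A = (1/(0.7·√(2π)))·exp(−(3.2−0.0)²/(2·0.7²)) = 0.569918·exp(-10.44898) = 1.6515e-05
  L_B = (1/(0.7·√(2π)))·exp(−(3.2−2.4)²/(2·0.7²)) = 0.569918·exp(-0.65306) = 0.296614
  L_C = (1/(0.7·√(2π)))·exp(−(3.2−2.8)²/(2·0.7²)) = 0.569918·exp(-0.16327) = 0.484068
  L_D = (1/(0.7·√(2π)))·exp(−(3.2−8.0)²/(2·0.7²)) = 0.569918·exp(-23.51020) = 3.51124e-11
Weight by the priors:
  π_A·L_A = 0.19 × 1.6515e-05 = 3.13784e-06
  π_B·L_B = 0.09 × 0.296614 = 0.0266952
  π_C·L_C = 0.39 × 0.484068 = 0.188787
  π_D·L_D = 0.33 × 3.51124e-11 = 1.15871e-11
Evidence: 3.13784e-06 + 0.0266952 + 0.188787 + 1.15871e-11 = 0.215485
P(Class B | 3.2) ≈ 0.1239

0.1239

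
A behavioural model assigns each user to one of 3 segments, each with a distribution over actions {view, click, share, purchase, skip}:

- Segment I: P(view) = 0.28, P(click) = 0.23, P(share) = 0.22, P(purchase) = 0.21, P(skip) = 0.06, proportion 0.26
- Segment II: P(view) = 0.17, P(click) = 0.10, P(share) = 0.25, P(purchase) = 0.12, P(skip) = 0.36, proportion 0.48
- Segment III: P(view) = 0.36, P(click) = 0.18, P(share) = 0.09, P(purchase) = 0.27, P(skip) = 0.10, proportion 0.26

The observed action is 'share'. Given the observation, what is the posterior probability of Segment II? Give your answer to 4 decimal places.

0.5982

Apply Bayes' rule: the posterior for each component is proportional to its prior times its likelihood at x.
Evaluate each component's likelihood at the observed value:
  f_I = P(share | comp) = 0.22
  f_II = P(share | comp) = 0.25
  f_III = P(share | comp) = 0.09
Weight by the priors:
  w_I·f_I = 0.26 × 0.22 = 0.0572
  w_II·f_II = 0.48 × 0.25 = 0.12
  w_III·f_III = 0.26 × 0.09 = 0.0234
Normaliser: 0.0572 + 0.12 + 0.0234 = 0.2006
P(Segment II | x) = 0.12 / 0.2006 ≈ 0.5982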